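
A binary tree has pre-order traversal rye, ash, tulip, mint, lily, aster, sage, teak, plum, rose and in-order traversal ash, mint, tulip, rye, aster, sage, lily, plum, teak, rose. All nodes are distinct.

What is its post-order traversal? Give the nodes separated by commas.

mint, tulip, ash, sage, aster, plum, rose, teak, lily, rye

The first element of pre-order is the root; it splits in-order into left and right subtrees.
Root rye: left subtree has 3 nodes {ash, mint, tulip}, right has 6 {aster, sage, lily, plum, teak, rose}.
  Root ash: left subtree has 0 nodes { }, right has 2 {mint, tulip}.
    Root tulip: left subtree has 1 node {mint}, right has 0 { }.
  Root lily: left subtree has 2 nodes {aster, sage}, right has 3 {plum, teak, rose}.
    Root aster: left subtree has 0 nodes { }, right has 1 {sage}.
    Root teak: left subtree has 1 node {plum}, right has 1 {rose}.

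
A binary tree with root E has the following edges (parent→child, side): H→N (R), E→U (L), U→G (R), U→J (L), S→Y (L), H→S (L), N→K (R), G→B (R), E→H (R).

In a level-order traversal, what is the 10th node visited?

Level-order visits nodes level by level from the root, left to right within each level.
Level 0: E
Level 1: U, H
Level 2: J, G, S, N
Level 3: B, Y, K
Full level-order sequence: E, U, H, J, G, S, N, B, Y, K.

K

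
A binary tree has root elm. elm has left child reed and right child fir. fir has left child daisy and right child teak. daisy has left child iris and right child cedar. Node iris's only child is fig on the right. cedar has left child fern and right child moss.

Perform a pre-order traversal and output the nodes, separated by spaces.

Pre-order visits the node, then its left subtree, then its right subtree.
Visit elm.
At elm: go left to reed.
  reed is a leaf — visit reed.
At elm: go right to fir.
  Visit fir.
  At fir: go left to daisy.
    Visit daisy.
    At daisy: go left to iris.
      Visit iris.
      At iris: no left child.
      At iris: go right to fig.
        fig is a leaf — visit fig.
    At daisy: go right to cedar.
      Visit cedar.
      At cedar: go left to fern.
        fern is a leaf — visit fern.
      At cedar: go right to moss.
        moss is a leaf — visit moss.
  At fir: go right to teak.
    teak is a leaf — visit teak.

elm reed fir daisy iris fig cedar fern moss teak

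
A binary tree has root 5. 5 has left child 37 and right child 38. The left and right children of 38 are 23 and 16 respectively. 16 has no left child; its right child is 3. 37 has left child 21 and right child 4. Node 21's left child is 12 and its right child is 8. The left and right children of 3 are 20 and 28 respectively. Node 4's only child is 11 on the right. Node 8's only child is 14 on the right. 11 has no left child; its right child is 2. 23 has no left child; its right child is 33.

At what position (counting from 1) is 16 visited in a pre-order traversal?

13

Pre-order visits the node, then its left subtree, then its right subtree.
Visit 5.
At 5: go left to 37.
  Visit 37.
  At 37: go left to 21.
    Visit 21.
    At 21: go left to 12.
      12 is a leaf — visit 12.
    At 21: go right to 8.
      Visit 8.
      At 8: no left child.
      At 8: go right to 14.
        14 is a leaf — visit 14.
  At 37: go right to 4.
    Visit 4.
    At 4: no left child.
    At 4: go right to 11.
      Visit 11.
      At 11: no left child.
      At 11: go right to 2.
        2 is a leaf — visit 2.
At 5: go right to 38.
  Visit 38.
  At 38: go left to 23.
    Visit 23.
    At 23: no left child.
    At 23: go right to 33.
      33 is a leaf — visit 33.
  At 38: go right to 16.
    Visit 16.
    At 16: no left child.
    At 16: go right to 3.
      Visit 3.
      At 3: go left to 20.
        20 is a leaf — visit 20.
      At 3: go right to 28.
        28 is a leaf — visit 28.
Full pre-order sequence: 5, 37, 21, 12, 8, 14, 4, 11, 2, 38, 23, 33, 16, 3, 20, 28.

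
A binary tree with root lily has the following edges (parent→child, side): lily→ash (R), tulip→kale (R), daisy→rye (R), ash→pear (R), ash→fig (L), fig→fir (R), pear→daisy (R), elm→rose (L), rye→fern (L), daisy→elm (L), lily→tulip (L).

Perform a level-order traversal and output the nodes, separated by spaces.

Level-order visits nodes level by level from the root, left to right within each level.
Level 0: lily
Level 1: tulip, ash
Level 2: kale, fig, pear
Level 3: fir, daisy
Level 4: elm, rye
Level 5: rose, fern

lily tulip ash kale fig pear fir daisy elm rye rose fern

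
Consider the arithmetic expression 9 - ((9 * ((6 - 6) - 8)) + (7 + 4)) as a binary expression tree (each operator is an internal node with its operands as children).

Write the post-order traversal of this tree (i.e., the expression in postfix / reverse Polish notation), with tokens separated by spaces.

9 9 6 6 - 8 - * 7 4 + + -

Post-order on an expression tree gives postfix notation: for each operator, emit left operand, right operand, then the operator.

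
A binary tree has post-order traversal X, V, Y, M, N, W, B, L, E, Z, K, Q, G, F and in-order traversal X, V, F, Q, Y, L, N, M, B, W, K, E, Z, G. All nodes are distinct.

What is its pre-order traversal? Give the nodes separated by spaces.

F V X G Q K L Y B N M W Z E

The last element of post-order is the root; it splits in-order into left and right subtrees.
Root F: left subtree has 2 nodes {X, V}, right has 11 {Q, Y, L, N, M, B, W, K, E, Z, G}.
  Root V: left subtree has 1 node {X}, right has 0 { }.
  Root G: left subtree has 10 nodes {Q, Y, L, N, M, B, W, K, E, Z}, right has 0 { }.
    Root Q: left subtree has 0 nodes { }, right has 9 {Y, L, N, M, B, W, K, E, Z}.
      Root K: left subtree has 6 nodes {Y, L, N, M, B, W}, right has 2 {E, Z}.
        Root L: left subtree has 1 node {Y}, right has 4 {N, M, B, W}.
          Root B: left subtree has 2 nodes {N, M}, right has 1 {W}.
            Root N: left subtree has 0 nodes { }, right has 1 {M}.
        Root Z: left subtree has 1 node {E}, right has 0 { }.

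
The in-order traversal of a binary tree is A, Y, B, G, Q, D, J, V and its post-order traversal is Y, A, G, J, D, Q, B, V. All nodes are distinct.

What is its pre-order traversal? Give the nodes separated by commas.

The last element of post-order is the root; it splits in-order into left and right subtrees.
Root V: left subtree has 7 nodes {A, Y, B, G, Q, D, J}, right has 0 { }.
  Root B: left subtree has 2 nodes {A, Y}, right has 4 {G, Q, D, J}.
    Root A: left subtree has 0 nodes { }, right has 1 {Y}.
    Root Q: left subtree has 1 node {G}, right has 2 {D, J}.
      Root D: left subtree has 0 nodes { }, right has 1 {J}.

V, B, A, Y, Q, G, D, J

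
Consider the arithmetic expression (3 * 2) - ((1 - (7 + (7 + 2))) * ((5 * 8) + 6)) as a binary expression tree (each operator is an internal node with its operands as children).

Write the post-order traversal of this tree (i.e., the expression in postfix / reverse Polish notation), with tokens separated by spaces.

3 2 * 1 7 7 2 + + - 5 8 * 6 + * -

Post-order on an expression tree gives postfix notation: for each operator, emit left operand, right operand, then the operator.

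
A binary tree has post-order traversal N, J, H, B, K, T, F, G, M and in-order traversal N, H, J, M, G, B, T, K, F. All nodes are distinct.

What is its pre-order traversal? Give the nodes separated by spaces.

M H N J G F T B K

The last element of post-order is the root; it splits in-order into left and right subtrees.
Root M: left subtree has 3 nodes {N, H, J}, right has 5 {G, B, T, K, F}.
  Root H: left subtree has 1 node {N}, right has 1 {J}.
  Root G: left subtree has 0 nodes { }, right has 4 {B, T, K, F}.
    Root F: left subtree has 3 nodes {B, T, K}, right has 0 { }.
      Root T: left subtree has 1 node {B}, right has 1 {K}.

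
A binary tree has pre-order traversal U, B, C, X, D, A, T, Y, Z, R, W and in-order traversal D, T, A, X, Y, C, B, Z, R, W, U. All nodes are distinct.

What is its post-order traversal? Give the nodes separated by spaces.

T A D Y X C W R Z B U

The first element of pre-order is the root; it splits in-order into left and right subtrees.
Root U: left subtree has 10 nodes {D, T, A, X, Y, C, B, Z, R, W}, right has 0 { }.
  Root B: left subtree has 6 nodes {D, T, A, X, Y, C}, right has 3 {Z, R, W}.
    Root C: left subtree has 5 nodes {D, T, A, X, Y}, right has 0 { }.
      Root X: left subtree has 3 nodes {D, T, A}, right has 1 {Y}.
        Root D: left subtree has 0 nodes { }, right has 2 {T, A}.
          Root A: left subtree has 1 node {T}, right has 0 { }.
    Root Z: left subtree has 0 nodes { }, right has 2 {R, W}.
      Root R: left subtree has 0 nodes { }, right has 1 {W}.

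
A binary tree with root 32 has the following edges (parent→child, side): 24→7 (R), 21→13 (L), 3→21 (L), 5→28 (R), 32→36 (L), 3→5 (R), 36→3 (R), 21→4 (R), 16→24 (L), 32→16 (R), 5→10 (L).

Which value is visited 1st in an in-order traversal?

In-order visits the left subtree, then the node, then the right subtree.
At 32: go left to 36.
  At 36: no left child.
  Visit 36.
  At 36: go right to 3.
    At 3: go left to 21.
      At 21: go left to 13.
        13 is a leaf — visit 13.
      Visit 21.
      At 21: go right to 4.
        4 is a leaf — visit 4.
    Visit 3.
    At 3: go right to 5.
      At 5: go left to 10.
        10 is a leaf — visit 10.
      Visit 5.
      At 5: go right to 28.
        28 is a leaf — visit 28.
Visit 32.
At 32: go right to 16.
  At 16: go left to 24.
    At 24: no left child.
    Visit 24.
    At 24: go right to 7.
      7 is a leaf — visit 7.
  Visit 16.
  At 16: no right child.
Full in-order sequence: 36, 13, 21, 4, 3, 10, 5, 28, 32, 24, 7, 16.

36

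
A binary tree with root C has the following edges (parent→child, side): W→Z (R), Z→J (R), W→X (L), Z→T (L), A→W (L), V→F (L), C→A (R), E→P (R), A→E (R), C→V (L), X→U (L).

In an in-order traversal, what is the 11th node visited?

In-order visits the left subtree, then the node, then the right subtree.
At C: go left to V.
  At V: go left to F.
    F is a leaf — visit F.
  Visit V.
  At V: no right child.
Visit C.
At C: go right to A.
  At A: go left to W.
    At W: go left to X.
      At X: go left to U.
        U is a leaf — visit U.
      Visit X.
      At X: no right child.
    Visit W.
    At W: go right to Z.
      At Z: go left to T.
        T is a leaf — visit T.
      Visit Z.
      At Z: go right to J.
        J is a leaf — visit J.
  Visit A.
  At A: go right to E.
    At E: no left child.
    Visit E.
    At E: go right to P.
      P is a leaf — visit P.
Full in-order sequence: F, V, C, U, X, W, T, Z, J, A, E, P.

E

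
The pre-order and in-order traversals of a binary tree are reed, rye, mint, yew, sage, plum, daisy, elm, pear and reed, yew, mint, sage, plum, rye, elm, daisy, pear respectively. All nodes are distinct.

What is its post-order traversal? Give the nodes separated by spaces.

The first element of pre-order is the root; it splits in-order into left and right subtrees.
Root reed: left subtree has 0 nodes { }, right has 8 {yew, mint, sage, plum, rye, elm, daisy, pear}.
  Root rye: left subtree has 4 nodes {yew, mint, sage, plum}, right has 3 {elm, daisy, pear}.
    Root mint: left subtree has 1 node {yew}, right has 2 {sage, plum}.
      Root sage: left subtree has 0 nodes { }, right has 1 {plum}.
    Root daisy: left subtree has 1 node {elm}, right has 1 {pear}.

yew plum sage mint elm pear daisy rye reed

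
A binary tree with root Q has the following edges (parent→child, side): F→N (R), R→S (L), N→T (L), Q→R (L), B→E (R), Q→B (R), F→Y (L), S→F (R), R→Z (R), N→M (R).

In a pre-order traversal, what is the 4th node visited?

F

Pre-order visits the node, then its left subtree, then its right subtree.
Visit Q.
At Q: go left to R.
  Visit R.
  At R: go left to S.
    Visit S.
    At S: no left child.
    At S: go right to F.
      Visit F.
      At F: go left to Y.
        Y is a leaf — visit Y.
      At F: go right to N.
        Visit N.
        At N: go left to T.
          T is a leaf — visit T.
        At N: go right to M.
          M is a leaf — visit M.
  At R: go right to Z.
    Z is a leaf — visit Z.
At Q: go right to B.
  Visit B.
  At B: no left child.
  At B: go right to E.
    E is a leaf — visit E.
Full pre-order sequence: Q, R, S, F, Y, N, T, M, Z, B, E.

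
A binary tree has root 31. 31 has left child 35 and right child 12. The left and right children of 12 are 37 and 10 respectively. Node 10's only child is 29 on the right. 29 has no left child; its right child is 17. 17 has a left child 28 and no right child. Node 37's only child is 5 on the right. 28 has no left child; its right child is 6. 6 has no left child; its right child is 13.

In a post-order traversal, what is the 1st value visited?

Post-order visits the left subtree, then the right subtree, then the node.
At 31: go left to 35.
  35 is a leaf — visit 35.
At 31: go right to 12.
  At 12: go left to 37.
    At 37: no left child.
    At 37: go right to 5.
      5 is a leaf — visit 5.
    Visit 37.
  At 12: go right to 10.
    At 10: no left child.
    At 10: go right to 29.
      At 29: no left child.
      At 29: go right to 17.
        At 17: go left to 28.
          At 28: no left child.
          At 28: go right to 6.
            At 6: no left child.
            At 6: go right to 13.
              13 is a leaf — visit 13.
            Visit 6.
          Visit 28.
        At 17: no right child.
        Visit 17.
      Visit 29.
    Visit 10.
  Visit 12.
Visit 31.
Full post-order sequence: 35, 5, 37, 13, 6, 28, 17, 29, 10, 12, 31.

35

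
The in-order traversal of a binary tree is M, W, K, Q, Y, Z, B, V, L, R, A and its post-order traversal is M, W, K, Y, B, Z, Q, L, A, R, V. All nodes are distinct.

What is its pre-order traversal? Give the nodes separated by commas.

V, Q, K, W, M, Z, Y, B, R, L, A

The last element of post-order is the root; it splits in-order into left and right subtrees.
Root V: left subtree has 7 nodes {M, W, K, Q, Y, Z, B}, right has 3 {L, R, A}.
  Root Q: left subtree has 3 nodes {M, W, K}, right has 3 {Y, Z, B}.
    Root K: left subtree has 2 nodes {M, W}, right has 0 { }.
      Root W: left subtree has 1 node {M}, right has 0 { }.
    Root Z: left subtree has 1 node {Y}, right has 1 {B}.
  Root R: left subtree has 1 node {L}, right has 1 {A}.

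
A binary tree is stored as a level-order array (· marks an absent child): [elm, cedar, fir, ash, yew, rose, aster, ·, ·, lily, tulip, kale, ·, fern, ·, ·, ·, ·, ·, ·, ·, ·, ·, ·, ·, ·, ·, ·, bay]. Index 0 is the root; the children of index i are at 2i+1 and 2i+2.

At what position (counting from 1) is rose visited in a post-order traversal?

7

Post-order visits the left subtree, then the right subtree, then the node.
At elm: go left to cedar.
  At cedar: go left to ash.
    ash is a leaf — visit ash.
  At cedar: go right to yew.
    At yew: go left to lily.
      lily is a leaf — visit lily.
    At yew: go right to tulip.
      tulip is a leaf — visit tulip.
    Visit yew.
  Visit cedar.
At elm: go right to fir.
  At fir: go left to rose.
    At rose: go left to kale.
      kale is a leaf — visit kale.
    At rose: no right child.
    Visit rose.
  At fir: go right to aster.
    At aster: go left to fern.
      At fern: no left child.
      At fern: go right to bay.
        bay is a leaf — visit bay.
      Visit fern.
    At aster: no right child.
    Visit aster.
  Visit fir.
Visit elm.
Full post-order sequence: ash, lily, tulip, yew, cedar, kale, rose, bay, fern, aster, fir, elm.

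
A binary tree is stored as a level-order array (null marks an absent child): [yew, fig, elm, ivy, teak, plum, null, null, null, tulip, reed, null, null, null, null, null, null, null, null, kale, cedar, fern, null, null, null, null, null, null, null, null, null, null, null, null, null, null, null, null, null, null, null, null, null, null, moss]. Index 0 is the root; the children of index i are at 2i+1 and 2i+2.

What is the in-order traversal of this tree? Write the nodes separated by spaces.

ivy fig kale tulip cedar teak fern moss reed yew plum elm

In-order visits the left subtree, then the node, then the right subtree.
At yew: go left to fig.
  At fig: go left to ivy.
    ivy is a leaf — visit ivy.
  Visit fig.
  At fig: go right to teak.
    At teak: go left to tulip.
      At tulip: go left to kale.
        kale is a leaf — visit kale.
      Visit tulip.
      At tulip: go right to cedar.
        cedar is a leaf — visit cedar.
    Visit teak.
    At teak: go right to reed.
      At reed: go left to fern.
        At fern: no left child.
        Visit fern.
        At fern: go right to moss.
          moss is a leaf — visit moss.
      Visit reed.
      At reed: no right child.
Visit yew.
At yew: go right to elm.
  At elm: go left to plum.
    plum is a leaf — visit plum.
  Visit elm.
  At elm: no right child.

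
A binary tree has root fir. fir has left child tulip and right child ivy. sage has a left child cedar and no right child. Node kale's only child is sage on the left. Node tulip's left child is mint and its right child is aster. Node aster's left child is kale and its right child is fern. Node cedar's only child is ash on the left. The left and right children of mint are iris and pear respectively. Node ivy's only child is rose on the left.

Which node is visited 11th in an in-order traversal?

In-order visits the left subtree, then the node, then the right subtree.
At fir: go left to tulip.
  At tulip: go left to mint.
    At mint: go left to iris.
      iris is a leaf — visit iris.
    Visit mint.
    At mint: go right to pear.
      pear is a leaf — visit pear.
  Visit tulip.
  At tulip: go right to aster.
    At aster: go left to kale.
      At kale: go left to sage.
        At sage: go left to cedar.
          At cedar: go left to ash.
            ash is a leaf — visit ash.
          Visit cedar.
          At cedar: no right child.
        Visit sage.
        At sage: no right child.
      Visit kale.
      At kale: no right child.
    Visit aster.
    At aster: go right to fern.
      fern is a leaf — visit fern.
Visit fir.
At fir: go right to ivy.
  At ivy: go left to rose.
    rose is a leaf — visit rose.
  Visit ivy.
  At ivy: no right child.
Full in-order sequence: iris, mint, pear, tulip, ash, cedar, sage, kale, aster, fern, fir, rose, ivy.

fir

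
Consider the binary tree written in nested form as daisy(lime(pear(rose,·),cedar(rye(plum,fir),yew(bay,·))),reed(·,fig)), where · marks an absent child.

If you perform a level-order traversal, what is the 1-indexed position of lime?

2

Level-order visits nodes level by level from the root, left to right within each level.
Level 0: daisy
Level 1: lime, reed
Level 2: pear, cedar, fig
Level 3: rose, rye, yew
Level 4: plum, fir, bay
Full level-order sequence: daisy, lime, reed, pear, cedar, fig, rose, rye, yew, plum, fir, bay.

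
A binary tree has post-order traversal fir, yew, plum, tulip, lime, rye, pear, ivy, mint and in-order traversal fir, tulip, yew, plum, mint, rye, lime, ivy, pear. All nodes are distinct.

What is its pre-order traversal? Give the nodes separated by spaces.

mint tulip fir plum yew ivy rye lime pear

The last element of post-order is the root; it splits in-order into left and right subtrees.
Root mint: left subtree has 4 nodes {fir, tulip, yew, plum}, right has 4 {rye, lime, ivy, pear}.
  Root tulip: left subtree has 1 node {fir}, right has 2 {yew, plum}.
    Root plum: left subtree has 1 node {yew}, right has 0 { }.
  Root ivy: left subtree has 2 nodes {rye, lime}, right has 1 {pear}.
    Root rye: left subtree has 0 nodes { }, right has 1 {lime}.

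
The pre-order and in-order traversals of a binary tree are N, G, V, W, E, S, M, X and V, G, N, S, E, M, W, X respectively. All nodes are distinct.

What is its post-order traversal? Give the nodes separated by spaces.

V G S M E X W N

The first element of pre-order is the root; it splits in-order into left and right subtrees.
Root N: left subtree has 2 nodes {V, G}, right has 5 {S, E, M, W, X}.
  Root G: left subtree has 1 node {V}, right has 0 { }.
  Root W: left subtree has 3 nodes {S, E, M}, right has 1 {X}.
    Root E: left subtree has 1 node {S}, right has 1 {M}.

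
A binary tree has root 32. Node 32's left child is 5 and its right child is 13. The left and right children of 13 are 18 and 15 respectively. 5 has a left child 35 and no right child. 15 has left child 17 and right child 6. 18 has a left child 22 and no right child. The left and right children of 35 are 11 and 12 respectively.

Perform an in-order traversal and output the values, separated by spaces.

In-order visits the left subtree, then the node, then the right subtree.
At 32: go left to 5.
  At 5: go left to 35.
    At 35: go left to 11.
      11 is a leaf — visit 11.
    Visit 35.
    At 35: go right to 12.
      12 is a leaf — visit 12.
  Visit 5.
  At 5: no right child.
Visit 32.
At 32: go right to 13.
  At 13: go left to 18.
    At 18: go left to 22.
      22 is a leaf — visit 22.
    Visit 18.
    At 18: no right child.
  Visit 13.
  At 13: go right to 15.
    At 15: go left to 17.
      17 is a leaf — visit 17.
    Visit 15.
    At 15: go right to 6.
      6 is a leaf — visit 6.

11 35 12 5 32 22 18 13 17 15 6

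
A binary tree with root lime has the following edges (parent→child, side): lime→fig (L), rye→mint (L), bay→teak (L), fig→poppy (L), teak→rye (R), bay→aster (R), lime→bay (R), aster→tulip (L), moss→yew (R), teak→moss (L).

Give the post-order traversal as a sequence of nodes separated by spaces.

Post-order visits the left subtree, then the right subtree, then the node.
At lime: go left to fig.
  At fig: go left to poppy.
    poppy is a leaf — visit poppy.
  At fig: no right child.
  Visit fig.
At lime: go right to bay.
  At bay: go left to teak.
    At teak: go left to moss.
      At moss: no left child.
      At moss: go right to yew.
        yew is a leaf — visit yew.
      Visit moss.
    At teak: go right to rye.
      At rye: go left to mint.
        mint is a leaf — visit mint.
      At rye: no right child.
      Visit rye.
    Visit teak.
  At bay: go right to aster.
    At aster: go left to tulip.
      tulip is a leaf — visit tulip.
    At aster: no right child.
    Visit aster.
  Visit bay.
Visit lime.

poppy fig yew moss mint rye teak tulip aster bay lime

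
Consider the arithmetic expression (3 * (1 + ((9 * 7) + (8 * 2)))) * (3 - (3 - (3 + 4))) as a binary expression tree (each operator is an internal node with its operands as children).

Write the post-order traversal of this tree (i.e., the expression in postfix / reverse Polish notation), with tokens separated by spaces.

3 1 9 7 * 8 2 * + + * 3 3 3 4 + - - *

Post-order on an expression tree gives postfix notation: for each operator, emit left operand, right operand, then the operator.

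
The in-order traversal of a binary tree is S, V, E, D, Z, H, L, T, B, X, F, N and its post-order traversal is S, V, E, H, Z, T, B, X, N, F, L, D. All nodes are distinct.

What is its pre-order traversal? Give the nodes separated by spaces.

D E V S L Z H F X B T N

The last element of post-order is the root; it splits in-order into left and right subtrees.
Root D: left subtree has 3 nodes {S, V, E}, right has 8 {Z, H, L, T, B, X, F, N}.
  Root E: left subtree has 2 nodes {S, V}, right has 0 { }.
    Root V: left subtree has 1 node {S}, right has 0 { }.
  Root L: left subtree has 2 nodes {Z, H}, right has 5 {T, B, X, F, N}.
    Root Z: left subtree has 0 nodes { }, right has 1 {H}.
    Root F: left subtree has 3 nodes {T, B, X}, right has 1 {N}.
      Root X: left subtree has 2 nodes {T, B}, right has 0 { }.
        Root B: left subtree has 1 node {T}, right has 0 { }.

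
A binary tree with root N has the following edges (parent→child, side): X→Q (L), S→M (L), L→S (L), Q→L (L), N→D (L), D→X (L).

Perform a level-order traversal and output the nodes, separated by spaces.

Level-order visits nodes level by level from the root, left to right within each level.
Level 0: N
Level 1: D
Level 2: X
Level 3: Q
Level 4: L
Level 5: S
Level 6: M

N D X Q L S M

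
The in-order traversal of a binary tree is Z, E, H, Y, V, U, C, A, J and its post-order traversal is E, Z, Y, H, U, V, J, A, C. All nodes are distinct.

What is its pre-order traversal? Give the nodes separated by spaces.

C V H Z E Y U A J

The last element of post-order is the root; it splits in-order into left and right subtrees.
Root C: left subtree has 6 nodes {Z, E, H, Y, V, U}, right has 2 {A, J}.
  Root V: left subtree has 4 nodes {Z, E, H, Y}, right has 1 {U}.
    Root H: left subtree has 2 nodes {Z, E}, right has 1 {Y}.
      Root Z: left subtree has 0 nodes { }, right has 1 {E}.
  Root A: left subtree has 0 nodes { }, right has 1 {J}.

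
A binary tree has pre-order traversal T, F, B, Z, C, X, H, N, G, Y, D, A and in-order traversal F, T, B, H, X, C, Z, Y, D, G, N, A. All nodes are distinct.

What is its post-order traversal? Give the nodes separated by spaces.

The first element of pre-order is the root; it splits in-order into left and right subtrees.
Root T: left subtree has 1 node {F}, right has 10 {B, H, X, C, Z, Y, D, G, N, A}.
  Root B: left subtree has 0 nodes { }, right has 9 {H, X, C, Z, Y, D, G, N, A}.
    Root Z: left subtree has 3 nodes {H, X, C}, right has 5 {Y, D, G, N, A}.
      Root C: left subtree has 2 nodes {H, X}, right has 0 { }.
        Root X: left subtree has 1 node {H}, right has 0 { }.
      Root N: left subtree has 3 nodes {Y, D, G}, right has 1 {A}.
        Root G: left subtree has 2 nodes {Y, D}, right has 0 { }.
          Root Y: left subtree has 0 nodes { }, right has 1 {D}.

F H X C D Y G A N Z B T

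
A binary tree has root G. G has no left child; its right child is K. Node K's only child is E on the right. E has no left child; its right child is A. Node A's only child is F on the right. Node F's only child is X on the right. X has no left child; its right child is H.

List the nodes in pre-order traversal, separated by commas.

G, K, E, A, F, X, H

Pre-order visits the node, then its left subtree, then its right subtree.
Visit G.
At G: no left child.
At G: go right to K.
  Visit K.
  At K: no left child.
  At K: go right to E.
    Visit E.
    At E: no left child.
    At E: go right to A.
      Visit A.
      At A: no left child.
      At A: go right to F.
        Visit F.
        At F: no left child.
        At F: go right to X.
          Visit X.
          At X: no left child.
          At X: go right to H.
            H is a leaf — visit H.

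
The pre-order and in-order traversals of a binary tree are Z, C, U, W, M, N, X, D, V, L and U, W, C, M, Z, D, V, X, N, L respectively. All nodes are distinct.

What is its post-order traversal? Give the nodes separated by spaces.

The first element of pre-order is the root; it splits in-order into left and right subtrees.
Root Z: left subtree has 4 nodes {U, W, C, M}, right has 5 {D, V, X, N, L}.
  Root C: left subtree has 2 nodes {U, W}, right has 1 {M}.
    Root U: left subtree has 0 nodes { }, right has 1 {W}.
  Root N: left subtree has 3 nodes {D, V, X}, right has 1 {L}.
    Root X: left subtree has 2 nodes {D, V}, right has 0 { }.
      Root D: left subtree has 0 nodes { }, right has 1 {V}.

W U M C V D X L N Z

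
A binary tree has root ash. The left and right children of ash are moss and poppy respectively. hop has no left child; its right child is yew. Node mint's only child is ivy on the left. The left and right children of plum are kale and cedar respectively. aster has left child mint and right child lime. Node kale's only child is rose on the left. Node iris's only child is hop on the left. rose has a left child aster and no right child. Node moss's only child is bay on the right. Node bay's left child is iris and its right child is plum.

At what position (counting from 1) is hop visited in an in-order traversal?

In-order visits the left subtree, then the node, then the right subtree.
At ash: go left to moss.
  At moss: no left child.
  Visit moss.
  At moss: go right to bay.
    At bay: go left to iris.
      At iris: go left to hop.
        At hop: no left child.
        Visit hop.
        At hop: go right to yew.
          yew is a leaf — visit yew.
      Visit iris.
      At iris: no right child.
    Visit bay.
    At bay: go right to plum.
      At plum: go left to kale.
        At kale: go left to rose.
          At rose: go left to aster.
            At aster: go left to mint.
              At mint: go left to ivy.
                ivy is a leaf — visit ivy.
              Visit mint.
              At mint: no right child.
            Visit aster.
            At aster: go right to lime.
              lime is a leaf — visit lime.
          Visit rose.
          At rose: no right child.
        Visit kale.
        At kale: no right child.
      Visit plum.
      At plum: go right to cedar.
        cedar is a leaf — visit cedar.
Visit ash.
At ash: go right to poppy.
  poppy is a leaf — visit poppy.
Full in-order sequence: moss, hop, yew, iris, bay, ivy, mint, aster, lime, rose, kale, plum, cedar, ash, poppy.

2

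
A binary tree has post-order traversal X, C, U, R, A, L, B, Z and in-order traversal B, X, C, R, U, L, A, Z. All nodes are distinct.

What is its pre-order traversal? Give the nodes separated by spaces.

The last element of post-order is the root; it splits in-order into left and right subtrees.
Root Z: left subtree has 7 nodes {B, X, C, R, U, L, A}, right has 0 { }.
  Root B: left subtree has 0 nodes { }, right has 6 {X, C, R, U, L, A}.
    Root L: left subtree has 4 nodes {X, C, R, U}, right has 1 {A}.
      Root R: left subtree has 2 nodes {X, C}, right has 1 {U}.
        Root C: left subtree has 1 node {X}, right has 0 { }.

Z B L R C X U A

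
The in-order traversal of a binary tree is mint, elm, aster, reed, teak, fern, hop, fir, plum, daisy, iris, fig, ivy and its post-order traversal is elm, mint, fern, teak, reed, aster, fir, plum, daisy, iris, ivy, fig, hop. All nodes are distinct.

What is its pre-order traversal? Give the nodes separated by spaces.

The last element of post-order is the root; it splits in-order into left and right subtrees.
Root hop: left subtree has 6 nodes {mint, elm, aster, reed, teak, fern}, right has 6 {fir, plum, daisy, iris, fig, ivy}.
  Root aster: left subtree has 2 nodes {mint, elm}, right has 3 {reed, teak, fern}.
    Root mint: left subtree has 0 nodes { }, right has 1 {elm}.
    Root reed: left subtree has 0 nodes { }, right has 2 {teak, fern}.
      Root teak: left subtree has 0 nodes { }, right has 1 {fern}.
  Root fig: left subtree has 4 nodes {fir, plum, daisy, iris}, right has 1 {ivy}.
    Root iris: left subtree has 3 nodes {fir, plum, daisy}, right has 0 { }.
      Root daisy: left subtree has 2 nodes {fir, plum}, right has 0 { }.
        Root plum: left subtree has 1 node {fir}, right has 0 { }.

hop aster mint elm reed teak fern fig iris daisy plum fir ivy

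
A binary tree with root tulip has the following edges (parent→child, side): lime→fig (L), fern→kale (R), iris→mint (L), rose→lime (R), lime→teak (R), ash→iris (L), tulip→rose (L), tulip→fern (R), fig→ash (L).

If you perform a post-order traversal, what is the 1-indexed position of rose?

7

Post-order visits the left subtree, then the right subtree, then the node.
At tulip: go left to rose.
  At rose: no left child.
  At rose: go right to lime.
    At lime: go left to fig.
      At fig: go left to ash.
        At ash: go left to iris.
          At iris: go left to mint.
            mint is a leaf — visit mint.
          At iris: no right child.
          Visit iris.
        At ash: no right child.
        Visit ash.
      At fig: no right child.
      Visit fig.
    At lime: go right to teak.
      teak is a leaf — visit teak.
    Visit lime.
  Visit rose.
At tulip: go right to fern.
  At fern: no left child.
  At fern: go right to kale.
    kale is a leaf — visit kale.
  Visit fern.
Visit tulip.
Full post-order sequence: mint, iris, ash, fig, teak, lime, rose, kale, fern, tulip.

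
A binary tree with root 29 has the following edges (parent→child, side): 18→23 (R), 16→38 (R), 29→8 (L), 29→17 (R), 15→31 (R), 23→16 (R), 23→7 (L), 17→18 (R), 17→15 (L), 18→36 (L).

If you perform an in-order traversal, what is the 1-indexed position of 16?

10

In-order visits the left subtree, then the node, then the right subtree.
At 29: go left to 8.
  8 is a leaf — visit 8.
Visit 29.
At 29: go right to 17.
  At 17: go left to 15.
    At 15: no left child.
    Visit 15.
    At 15: go right to 31.
      31 is a leaf — visit 31.
  Visit 17.
  At 17: go right to 18.
    At 18: go left to 36.
      36 is a leaf — visit 36.
    Visit 18.
    At 18: go right to 23.
      At 23: go left to 7.
        7 is a leaf — visit 7.
      Visit 23.
      At 23: go right to 16.
        At 16: no left child.
        Visit 16.
        At 16: go right to 38.
          38 is a leaf — visit 38.
Full in-order sequence: 8, 29, 15, 31, 17, 36, 18, 7, 23, 16, 38.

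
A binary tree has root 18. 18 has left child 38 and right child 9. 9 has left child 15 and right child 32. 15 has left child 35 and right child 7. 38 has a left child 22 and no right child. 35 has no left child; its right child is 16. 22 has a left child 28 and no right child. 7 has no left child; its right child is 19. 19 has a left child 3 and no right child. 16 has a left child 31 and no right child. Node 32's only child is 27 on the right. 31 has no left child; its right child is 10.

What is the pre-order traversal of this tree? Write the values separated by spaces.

Pre-order visits the node, then its left subtree, then its right subtree.
Visit 18.
At 18: go left to 38.
  Visit 38.
  At 38: go left to 22.
    Visit 22.
    At 22: go left to 28.
      28 is a leaf — visit 28.
    At 22: no right child.
  At 38: no right child.
At 18: go right to 9.
  Visit 9.
  At 9: go left to 15.
    Visit 15.
    At 15: go left to 35.
      Visit 35.
      At 35: no left child.
      At 35: go right to 16.
        Visit 16.
        At 16: go left to 31.
          Visit 31.
          At 31: no left child.
          At 31: go right to 10.
            10 is a leaf — visit 10.
        At 16: no right child.
    At 15: go right to 7.
      Visit 7.
      At 7: no left child.
      At 7: go right to 19.
        Visit 19.
        At 19: go left to 3.
          3 is a leaf — visit 3.
        At 19: no right child.
  At 9: go right to 32.
    Visit 32.
    At 32: no left child.
    At 32: go right to 27.
      27 is a leaf — visit 27.

18 38 22 28 9 15 35 16 31 10 7 19 3 32 27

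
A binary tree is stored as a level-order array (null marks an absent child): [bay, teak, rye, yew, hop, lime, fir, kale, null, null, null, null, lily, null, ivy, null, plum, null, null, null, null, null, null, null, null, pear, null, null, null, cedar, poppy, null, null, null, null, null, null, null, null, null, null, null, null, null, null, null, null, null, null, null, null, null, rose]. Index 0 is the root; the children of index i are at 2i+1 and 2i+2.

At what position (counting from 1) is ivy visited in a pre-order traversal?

Pre-order visits the node, then its left subtree, then its right subtree.
Visit bay.
At bay: go left to teak.
  Visit teak.
  At teak: go left to yew.
    Visit yew.
    At yew: go left to kale.
      Visit kale.
      At kale: no left child.
      At kale: go right to plum.
        plum is a leaf — visit plum.
    At yew: no right child.
  At teak: go right to hop.
    hop is a leaf — visit hop.
At bay: go right to rye.
  Visit rye.
  At rye: go left to lime.
    Visit lime.
    At lime: no left child.
    At lime: go right to lily.
      Visit lily.
      At lily: go left to pear.
        Visit pear.
        At pear: no left child.
        At pear: go right to rose.
          rose is a leaf — visit rose.
      At lily: no right child.
  At rye: go right to fir.
    Visit fir.
    At fir: no left child.
    At fir: go right to ivy.
      Visit ivy.
      At ivy: go left to cedar.
        cedar is a leaf — visit cedar.
      At ivy: go right to poppy.
        poppy is a leaf — visit poppy.
Full pre-order sequence: bay, teak, yew, kale, plum, hop, rye, lime, lily, pear, rose, fir, ivy, cedar, poppy.

13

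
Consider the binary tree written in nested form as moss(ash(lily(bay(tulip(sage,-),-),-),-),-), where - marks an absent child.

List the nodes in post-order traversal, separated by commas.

sage, tulip, bay, lily, ash, moss

Post-order visits the left subtree, then the right subtree, then the node.
At moss: go left to ash.
  At ash: go left to lily.
    At lily: go left to bay.
      At bay: go left to tulip.
        At tulip: go left to sage.
          sage is a leaf — visit sage.
        At tulip: no right child.
        Visit tulip.
      At bay: no right child.
      Visit bay.
    At lily: no right child.
    Visit lily.
  At ash: no right child.
  Visit ash.
At moss: no right child.
Visit moss.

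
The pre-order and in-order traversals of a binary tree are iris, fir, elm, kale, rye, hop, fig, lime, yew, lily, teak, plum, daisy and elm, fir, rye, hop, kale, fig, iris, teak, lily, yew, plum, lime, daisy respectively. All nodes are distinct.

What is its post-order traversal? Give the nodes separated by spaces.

elm hop rye fig kale fir teak lily plum yew daisy lime iris

The first element of pre-order is the root; it splits in-order into left and right subtrees.
Root iris: left subtree has 6 nodes {elm, fir, rye, hop, kale, fig}, right has 6 {teak, lily, yew, plum, lime, daisy}.
  Root fir: left subtree has 1 node {elm}, right has 4 {rye, hop, kale, fig}.
    Root kale: left subtree has 2 nodes {rye, hop}, right has 1 {fig}.
      Root rye: left subtree has 0 nodes { }, right has 1 {hop}.
  Root lime: left subtree has 4 nodes {teak, lily, yew, plum}, right has 1 {daisy}.
    Root yew: left subtree has 2 nodes {teak, lily}, right has 1 {plum}.
      Root lily: left subtree has 1 node {teak}, right has 0 { }.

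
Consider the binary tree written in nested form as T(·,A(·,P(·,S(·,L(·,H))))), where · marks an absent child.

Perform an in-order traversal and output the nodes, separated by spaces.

In-order visits the left subtree, then the node, then the right subtree.
At T: no left child.
Visit T.
At T: go right to A.
  At A: no left child.
  Visit A.
  At A: go right to P.
    At P: no left child.
    Visit P.
    At P: go right to S.
      At S: no left child.
      Visit S.
      At S: go right to L.
        At L: no left child.
        Visit L.
        At L: go right to H.
          H is a leaf — visit H.

T A P S L H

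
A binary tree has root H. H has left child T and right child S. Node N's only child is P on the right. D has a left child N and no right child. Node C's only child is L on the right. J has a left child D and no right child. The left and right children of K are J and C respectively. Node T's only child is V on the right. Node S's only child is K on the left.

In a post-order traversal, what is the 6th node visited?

Post-order visits the left subtree, then the right subtree, then the node.
At H: go left to T.
  At T: no left child.
  At T: go right to V.
    V is a leaf — visit V.
  Visit T.
At H: go right to S.
  At S: go left to K.
    At K: go left to J.
      At J: go left to D.
        At D: go left to N.
          At N: no left child.
          At N: go right to P.
            P is a leaf — visit P.
          Visit N.
        At D: no right child.
        Visit D.
      At J: no right child.
      Visit J.
    At K: go right to C.
      At C: no left child.
      At C: go right to L.
        L is a leaf — visit L.
      Visit C.
    Visit K.
  At S: no right child.
  Visit S.
Visit H.
Full post-order sequence: V, T, P, N, D, J, L, C, K, S, H.

J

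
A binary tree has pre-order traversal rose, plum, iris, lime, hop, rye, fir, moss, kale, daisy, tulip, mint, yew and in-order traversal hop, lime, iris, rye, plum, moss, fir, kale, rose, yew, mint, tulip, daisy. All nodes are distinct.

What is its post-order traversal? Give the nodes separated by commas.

The first element of pre-order is the root; it splits in-order into left and right subtrees.
Root rose: left subtree has 8 nodes {hop, lime, iris, rye, plum, moss, fir, kale}, right has 4 {yew, mint, tulip, daisy}.
  Root plum: left subtree has 4 nodes {hop, lime, iris, rye}, right has 3 {moss, fir, kale}.
    Root iris: left subtree has 2 nodes {hop, lime}, right has 1 {rye}.
      Root lime: left subtree has 1 node {hop}, right has 0 { }.
    Root fir: left subtree has 1 node {moss}, right has 1 {kale}.
  Root daisy: left subtree has 3 nodes {yew, mint, tulip}, right has 0 { }.
    Root tulip: left subtree has 2 nodes {yew, mint}, right has 0 { }.
      Root mint: left subtree has 1 node {yew}, right has 0 { }.

hop, lime, rye, iris, moss, kale, fir, plum, yew, mint, tulip, daisy, rose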